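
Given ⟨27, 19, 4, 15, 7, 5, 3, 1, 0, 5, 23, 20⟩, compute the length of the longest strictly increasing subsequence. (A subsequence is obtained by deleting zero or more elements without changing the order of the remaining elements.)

Let dp[i] be the longest increasing subsequence ending at position i. Then dp = [1, 1, 1, 2, 2, 2, 1, 1, 1, 2, 3, 3].
The maximum is 3; one witness is 4, 15, 23 at positions 3,4,11.

3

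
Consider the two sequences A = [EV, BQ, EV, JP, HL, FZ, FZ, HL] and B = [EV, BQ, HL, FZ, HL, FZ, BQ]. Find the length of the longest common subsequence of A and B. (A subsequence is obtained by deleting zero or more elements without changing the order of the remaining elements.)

5

A longest common subsequence is EV, BQ, HL, FZ, FZ (length 5); the LCS DP confirms no longer common subsequence exists.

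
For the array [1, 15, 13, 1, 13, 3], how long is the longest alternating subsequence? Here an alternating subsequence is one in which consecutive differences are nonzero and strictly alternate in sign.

5

A longest alternating subsequence is 1, 15, 1, 13, 3 (positions 1,2,4,5,6); its 4 consecutive differences strictly alternate in sign, and length 5 is optimal.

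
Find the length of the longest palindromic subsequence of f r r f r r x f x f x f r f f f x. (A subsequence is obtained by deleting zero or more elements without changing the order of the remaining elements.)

11

One longest palindromic subsequence is ffrfxfxfrff (positions 1,4,6,8,9,10,11,12,13,15,16); it reads the same forward and backward, and the interval DP gives dp[1][17] = 11.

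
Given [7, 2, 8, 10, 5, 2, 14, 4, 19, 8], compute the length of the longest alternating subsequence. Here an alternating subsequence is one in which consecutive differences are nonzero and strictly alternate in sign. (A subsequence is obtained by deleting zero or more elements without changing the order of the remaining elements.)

8

A longest alternating subsequence is 7, 2, 8, 5, 14, 4, 19, 8 (positions 1,2,3,5,7,8,9,10); its 7 consecutive differences strictly alternate in sign, and length 8 is optimal.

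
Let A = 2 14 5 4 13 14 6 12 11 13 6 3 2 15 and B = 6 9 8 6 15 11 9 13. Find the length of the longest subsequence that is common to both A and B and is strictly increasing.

3

For each value that appears in both, track the longest common increasing run ending there.
The best achievable length is 3; one witness is 6, 11, 13 (A-positions 7,9,10, B-positions 1,6,8).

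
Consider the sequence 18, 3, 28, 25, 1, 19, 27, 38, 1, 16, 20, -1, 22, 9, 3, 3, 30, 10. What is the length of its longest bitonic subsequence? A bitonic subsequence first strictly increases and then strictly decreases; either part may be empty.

7

One longest bitonic subsequence is 18, 28, 25, 19, 16, 9, 3 (positions 1,3,4,6,10,14,16): it rises to 28 then falls. Length 7 is optimal.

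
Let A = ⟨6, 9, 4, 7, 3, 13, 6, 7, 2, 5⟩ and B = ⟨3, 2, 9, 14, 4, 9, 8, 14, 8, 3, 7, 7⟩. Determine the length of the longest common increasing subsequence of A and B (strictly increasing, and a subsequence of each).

2

A longest common strictly increasing subsequence is 4, 7 (length 2); it appears in order in both A and B, and no longer such subsequence exists.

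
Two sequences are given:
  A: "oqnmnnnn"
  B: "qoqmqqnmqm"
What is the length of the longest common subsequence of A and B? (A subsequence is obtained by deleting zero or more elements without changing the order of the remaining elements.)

4

Backtracking the LCS table gives one alignment: o (A1,B2) → q (A2,B6) → n (A3,B7) → m (A4,B10).
So the longest common subsequence has length 4.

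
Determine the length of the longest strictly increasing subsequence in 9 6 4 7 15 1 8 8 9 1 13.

Scanning left to right, the best length ending at each element is: 9→1, 6→1, 4→1, 7→2, 15→3, 1→1, 8→3, 8→3, 9→4, 1→1, 13→5.
So the longest increasing subsequence has length 5, e.g. 6, 7, 8, 9, 13.

5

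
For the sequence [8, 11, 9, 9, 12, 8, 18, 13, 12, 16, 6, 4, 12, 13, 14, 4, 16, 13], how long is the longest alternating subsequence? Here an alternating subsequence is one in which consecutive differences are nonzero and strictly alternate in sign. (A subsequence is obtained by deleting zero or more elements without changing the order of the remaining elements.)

13

Track the best alternating length ending on an up-step vs a down-step at each position: up/down = 1/1, 2/1, 2/3, 2/3, 4/1, 1/5, 6/1, 6/7, 6/7, 8/7, 1/9, 1/9, 10/9, 10/9, 10/9, 1/11, 12/7, 12/13.
The maximum over both is 13; one such subsequence is 8, 11, 9, 12, 8, 18, 13, 16, 6, 12, 4, 16, 13.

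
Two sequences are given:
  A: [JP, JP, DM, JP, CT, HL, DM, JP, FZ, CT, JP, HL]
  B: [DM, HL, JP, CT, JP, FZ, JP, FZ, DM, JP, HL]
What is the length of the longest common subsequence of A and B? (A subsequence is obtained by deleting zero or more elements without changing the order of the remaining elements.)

A longest common subsequence is DM, JP, CT, JP, FZ, JP, HL (length 7); the LCS DP confirms no longer common subsequence exists.

7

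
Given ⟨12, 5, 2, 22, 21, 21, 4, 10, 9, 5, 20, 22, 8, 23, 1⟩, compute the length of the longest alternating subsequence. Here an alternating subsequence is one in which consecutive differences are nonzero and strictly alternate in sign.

Track the best alternating length ending on an up-step vs a down-step at each position: up/down = 1/1, 1/2, 1/2, 3/1, 3/4, 3/4, 3/4, 5/4, 5/6, 5/6, 7/4, 7/1, 7/8, 9/1, 1/10.
The maximum over both is 10; one such subsequence is 12, 5, 22, 4, 10, 9, 20, 8, 23, 1.

10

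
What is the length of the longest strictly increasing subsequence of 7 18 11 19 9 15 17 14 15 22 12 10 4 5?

5

One longest increasing subsequence is 7, 11, 15, 17, 22 (positions 1,3,6,7,10), of length 5; no longer one exists.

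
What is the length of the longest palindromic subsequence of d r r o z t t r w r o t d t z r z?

11

One longest palindromic subsequence is rzttrwrttzr (positions 3,5,6,7,8,9,10,12,14,15,16); it reads the same forward and backward, and the interval DP gives dp[1][17] = 11.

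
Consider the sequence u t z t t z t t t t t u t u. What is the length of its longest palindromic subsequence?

11

One longest palindromic subsequence is utttttttttu (positions 1,2,4,5,7,8,9,10,11,13,14); it reads the same forward and backward, and the interval DP gives dp[1][14] = 11.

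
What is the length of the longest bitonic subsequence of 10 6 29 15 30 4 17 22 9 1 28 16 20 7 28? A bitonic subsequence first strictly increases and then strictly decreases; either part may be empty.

Let inc[i] be the LIS ending at i and dec[i] the longest strictly decreasing subsequence starting at i. inc = [1, 1, 2, 2, 3, 1, 3, 4, 2, 1, 5, 3, 4, 2, 5], dec = [4, 3, 4, 3, 4, 2, 3, 3, 2, 1, 3, 2, 2, 1, 1].
max_i inc[i]+dec[i]−1 = 7, with one witness 10, 15, 17, 22, 28, 20, 7.

7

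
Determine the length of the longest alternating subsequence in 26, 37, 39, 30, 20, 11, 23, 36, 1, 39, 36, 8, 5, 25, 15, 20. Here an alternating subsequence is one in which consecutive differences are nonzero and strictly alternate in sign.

10

A longest alternating subsequence is 26, 37, 20, 23, 1, 39, 8, 25, 15, 20 (positions 1,2,5,7,9,10,12,14,15,16); its 9 consecutive differences strictly alternate in sign, and length 10 is optimal.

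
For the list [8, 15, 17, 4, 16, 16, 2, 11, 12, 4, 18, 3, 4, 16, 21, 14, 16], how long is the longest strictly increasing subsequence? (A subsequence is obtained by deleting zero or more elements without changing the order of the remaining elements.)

One longest increasing subsequence is 8, 15, 17, 18, 21 (positions 1,2,3,11,15), of length 5; no longer one exists.

5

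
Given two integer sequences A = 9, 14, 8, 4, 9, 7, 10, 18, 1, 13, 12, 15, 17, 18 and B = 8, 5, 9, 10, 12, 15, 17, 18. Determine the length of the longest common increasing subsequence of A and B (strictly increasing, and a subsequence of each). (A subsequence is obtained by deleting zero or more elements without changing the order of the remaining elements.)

For each value that appears in both, track the longest common increasing run ending there.
The best achievable length is 7; one witness is 8, 9, 10, 12, 15, 17, 18 (A-positions 3,5,7,11,12,13,14, B-positions 1,3,4,5,6,7,8).

7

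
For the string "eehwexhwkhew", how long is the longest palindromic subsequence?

Using dp[i][j] = 2 + dp[i+1][j−1] if the ends match, else max(dp[i+1][j], dp[i][j−1]):
dp[1][12] = 7. A witness is wehkhew at positions 4,5,7,9,10,11,12.

7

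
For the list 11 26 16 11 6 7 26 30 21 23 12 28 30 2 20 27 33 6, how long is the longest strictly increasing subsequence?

Scanning left to right, the best length ending at each element is: 11→1, 26→2, 16→2, 11→1, 6→1, 7→2, 26→3, 30→4, 21→3, 23→4, 12→3, 28→5, 30→6, 2→1, 20→4, 27→5, 33→7, 6→2.
So the longest increasing subsequence has length 7, e.g. 11, 16, 21, 23, 28, 30, 33.

7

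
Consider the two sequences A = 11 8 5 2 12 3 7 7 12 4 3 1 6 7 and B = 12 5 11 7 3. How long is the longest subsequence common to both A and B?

3

Backtracking the LCS table gives one alignment: 11 (A1,B3) → 7 (A8,B4) → 3 (A11,B5).
So the longest common subsequence has length 3.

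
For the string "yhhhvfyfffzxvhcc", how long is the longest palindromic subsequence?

8

One longest palindromic subsequence is hvffffvh (positions 4,5,6,8,9,10,13,14); it reads the same forward and backward, and the interval DP gives dp[1][16] = 8.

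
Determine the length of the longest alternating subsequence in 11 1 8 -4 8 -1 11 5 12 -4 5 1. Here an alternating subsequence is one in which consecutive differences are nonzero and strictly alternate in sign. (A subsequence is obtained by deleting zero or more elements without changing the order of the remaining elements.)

12

A longest alternating subsequence is 11, 1, 8, -4, 8, -1, 11, 5, 12, -4, 5, 1 (positions 1,2,3,4,5,6,7,8,9,10,11,12); its 11 consecutive differences strictly alternate in sign, and length 12 is optimal.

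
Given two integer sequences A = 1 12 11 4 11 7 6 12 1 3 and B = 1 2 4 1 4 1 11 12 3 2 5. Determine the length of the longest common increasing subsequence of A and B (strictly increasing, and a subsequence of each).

For each value that appears in both, track the longest common increasing run ending there.
The best achievable length is 4; one witness is 1, 4, 11, 12 (A-positions 1,4,5,8, B-positions 1,3,7,8).

4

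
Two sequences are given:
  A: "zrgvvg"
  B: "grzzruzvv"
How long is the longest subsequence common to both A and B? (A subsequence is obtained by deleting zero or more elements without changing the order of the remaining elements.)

A longest common subsequence is zrvv (length 4); the LCS DP confirms no longer common subsequence exists.

4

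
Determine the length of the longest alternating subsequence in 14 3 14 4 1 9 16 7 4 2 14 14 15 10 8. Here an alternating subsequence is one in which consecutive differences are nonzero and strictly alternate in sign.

8

Track the best alternating length ending on an up-step vs a down-step at each position: up/down = 1/1, 1/2, 3/1, 3/4, 1/4, 5/4, 5/1, 5/6, 5/6, 5/6, 7/6, 7/6, 7/6, 7/8, 7/8.
The maximum over both is 8; one such subsequence is 14, 3, 14, 4, 9, 7, 14, 10.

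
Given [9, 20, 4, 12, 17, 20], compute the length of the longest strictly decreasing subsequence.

Let dp[i] be the longest decreasing subsequence ending at position i. Then dp = [1, 1, 2, 2, 2, 1].
The maximum is 2; one witness is 9, 4 at positions 1,3.

2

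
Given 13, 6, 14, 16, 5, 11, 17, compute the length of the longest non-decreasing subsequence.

4

One longest non-decreasing subsequence is 13, 14, 16, 17 (positions 1,3,4,7), of length 4; no longer one exists.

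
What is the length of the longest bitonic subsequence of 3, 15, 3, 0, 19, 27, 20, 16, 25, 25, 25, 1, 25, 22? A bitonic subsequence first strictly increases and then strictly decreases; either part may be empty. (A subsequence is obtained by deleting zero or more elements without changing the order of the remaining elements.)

Let inc[i] be the LIS ending at i and dec[i] the longest strictly decreasing subsequence starting at i. inc = [1, 2, 1, 1, 3, 4, 4, 3, 5, 5, 5, 2, 5, 5], dec = [2, 3, 2, 1, 3, 4, 3, 2, 2, 2, 2, 1, 2, 1].
max_i inc[i]+dec[i]−1 = 7, with one witness 3, 15, 19, 27, 20, 16, 1.

7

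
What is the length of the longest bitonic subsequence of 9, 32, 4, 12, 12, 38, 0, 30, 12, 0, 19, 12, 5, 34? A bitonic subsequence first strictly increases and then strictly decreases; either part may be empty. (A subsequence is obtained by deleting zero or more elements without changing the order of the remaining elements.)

7

One longest bitonic subsequence is 9, 32, 38, 30, 19, 12, 5 (positions 1,2,6,8,11,12,13): it rises to 38 then falls. Length 7 is optimal.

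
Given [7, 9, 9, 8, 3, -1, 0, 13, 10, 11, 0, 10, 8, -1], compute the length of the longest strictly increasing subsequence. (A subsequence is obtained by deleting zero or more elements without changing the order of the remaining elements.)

One longest increasing subsequence is 7, 9, 10, 11 (positions 1,2,9,10), of length 4; no longer one exists.

4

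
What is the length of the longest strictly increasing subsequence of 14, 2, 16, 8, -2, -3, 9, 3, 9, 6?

Let dp[i] be the longest increasing subsequence ending at position i. Then dp = [1, 1, 2, 2, 1, 1, 3, 2, 3, 3].
The maximum is 3; one witness is 2, 8, 9 at positions 2,4,7.

3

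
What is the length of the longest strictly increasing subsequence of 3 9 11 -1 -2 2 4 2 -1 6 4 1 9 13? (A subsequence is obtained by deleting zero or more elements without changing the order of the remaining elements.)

6

Let dp[i] be the longest increasing subsequence ending at position i. Then dp = [1, 2, 3, 1, 1, 2, 3, 2, 2, 4, 3, 3, 5, 6].
The maximum is 6; one witness is -1, 2, 4, 6, 9, 13 at positions 4,6,7,10,13,14.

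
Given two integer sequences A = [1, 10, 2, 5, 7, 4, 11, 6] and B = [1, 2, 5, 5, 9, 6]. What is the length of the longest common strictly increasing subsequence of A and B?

A longest common strictly increasing subsequence is 1, 2, 5, 6 (length 4); it appears in order in both A and B, and no longer such subsequence exists.

4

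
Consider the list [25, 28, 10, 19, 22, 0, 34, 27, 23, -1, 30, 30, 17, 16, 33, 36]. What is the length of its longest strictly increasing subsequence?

Let dp[i] be the longest increasing subsequence ending at position i. Then dp = [1, 2, 1, 2, 3, 1, 4, 4, 4, 1, 5, 5, 2, 2, 6, 7].
The maximum is 7; one witness is 10, 19, 22, 27, 30, 33, 36 at positions 3,4,5,8,11,15,16.

7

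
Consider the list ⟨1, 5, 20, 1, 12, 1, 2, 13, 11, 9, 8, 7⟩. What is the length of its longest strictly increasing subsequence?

Scanning left to right, the best length ending at each element is: 1→1, 5→2, 20→3, 1→1, 12→3, 1→1, 2→2, 13→4, 11→3, 9→3, 8→3, 7→3.
So the longest increasing subsequence has length 4, e.g. 1, 5, 12, 13.

4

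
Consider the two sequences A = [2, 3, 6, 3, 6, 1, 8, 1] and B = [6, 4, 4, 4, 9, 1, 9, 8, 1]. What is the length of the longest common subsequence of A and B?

4

Backtracking the LCS table gives one alignment: 6 (A3,B1) → 1 (A6,B6) → 8 (A7,B8) → 1 (A8,B9).
So the longest common subsequence has length 4.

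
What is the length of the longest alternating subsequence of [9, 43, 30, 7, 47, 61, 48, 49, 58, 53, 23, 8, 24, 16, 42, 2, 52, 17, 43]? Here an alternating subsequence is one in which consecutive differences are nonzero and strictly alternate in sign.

14

A longest alternating subsequence is 9, 43, 30, 61, 48, 49, 23, 24, 16, 42, 2, 52, 17, 43 (positions 1,2,3,6,7,8,11,13,14,15,16,17,18,19); its 13 consecutive differences strictly alternate in sign, and length 14 is optimal.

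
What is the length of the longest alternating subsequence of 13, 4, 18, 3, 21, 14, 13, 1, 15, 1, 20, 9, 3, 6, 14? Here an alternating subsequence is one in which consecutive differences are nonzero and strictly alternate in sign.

A longest alternating subsequence is 13, 4, 18, 3, 21, 14, 15, 1, 20, 3, 6 (positions 1,2,3,4,5,6,9,10,11,13,14); its 10 consecutive differences strictly alternate in sign, and length 11 is optimal.

11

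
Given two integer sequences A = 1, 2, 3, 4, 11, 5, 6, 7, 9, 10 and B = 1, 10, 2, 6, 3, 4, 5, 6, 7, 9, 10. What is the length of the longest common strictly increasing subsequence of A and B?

For each value that appears in both, track the longest common increasing run ending there.
The best achievable length is 9; one witness is 1, 2, 3, 4, 5, 6, 7, 9, 10 (A-positions 1,2,3,4,6,7,8,9,10, B-positions 1,3,5,6,7,8,9,10,11).

9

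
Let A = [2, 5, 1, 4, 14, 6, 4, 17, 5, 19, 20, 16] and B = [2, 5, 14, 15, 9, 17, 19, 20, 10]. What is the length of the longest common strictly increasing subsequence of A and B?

A longest common strictly increasing subsequence is 2, 5, 14, 17, 19, 20 (length 6); it appears in order in both A and B, and no longer such subsequence exists.

6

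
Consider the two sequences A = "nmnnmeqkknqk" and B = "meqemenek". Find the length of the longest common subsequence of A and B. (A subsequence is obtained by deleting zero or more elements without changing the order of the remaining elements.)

5

A longest common subsequence is mmenk (length 5); the LCS DP confirms no longer common subsequence exists.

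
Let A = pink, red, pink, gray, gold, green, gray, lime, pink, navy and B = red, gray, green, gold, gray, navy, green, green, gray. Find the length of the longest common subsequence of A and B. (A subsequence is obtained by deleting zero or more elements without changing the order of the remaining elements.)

Backtracking the LCS table gives one alignment: red (A2,B1) → gray (A4,B2) → gold (A5,B4) → green (A6,B8) → gray (A7,B9).
So the longest common subsequence has length 5.

5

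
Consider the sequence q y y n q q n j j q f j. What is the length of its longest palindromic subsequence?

6

Using dp[i][j] = 2 + dp[i+1][j−1] if the ends match, else max(dp[i+1][j], dp[i][j−1]):
dp[1][12] = 6. A witness is qnqqnq at positions 1,4,5,6,7,10.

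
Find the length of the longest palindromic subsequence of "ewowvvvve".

6

Using dp[i][j] = 2 + dp[i+1][j−1] if the ends match, else max(dp[i+1][j], dp[i][j−1]):
dp[1][9] = 6. A witness is evvvve at positions 1,5,6,7,8,9.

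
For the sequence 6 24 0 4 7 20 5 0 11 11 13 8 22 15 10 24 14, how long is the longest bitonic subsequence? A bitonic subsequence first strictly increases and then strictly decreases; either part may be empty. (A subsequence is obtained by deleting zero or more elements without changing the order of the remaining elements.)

8

One longest bitonic subsequence is 0, 4, 7, 11, 13, 22, 15, 14 (positions 3,4,5,9,11,13,14,17): it rises to 22 then falls. Length 8 is optimal.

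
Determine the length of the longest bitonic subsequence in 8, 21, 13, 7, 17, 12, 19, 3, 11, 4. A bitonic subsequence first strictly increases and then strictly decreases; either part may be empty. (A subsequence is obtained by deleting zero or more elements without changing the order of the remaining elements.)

One longest bitonic subsequence is 8, 21, 17, 12, 11, 4 (positions 1,2,5,6,9,10): it rises to 21 then falls. Length 6 is optimal.

6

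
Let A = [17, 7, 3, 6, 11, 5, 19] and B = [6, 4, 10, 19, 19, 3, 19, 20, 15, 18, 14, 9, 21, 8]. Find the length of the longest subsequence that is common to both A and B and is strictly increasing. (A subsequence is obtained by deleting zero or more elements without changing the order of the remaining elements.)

2

A longest common strictly increasing subsequence is 6, 19 (length 2); it appears in order in both A and B, and no longer such subsequence exists.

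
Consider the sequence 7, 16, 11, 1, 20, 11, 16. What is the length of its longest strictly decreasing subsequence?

One longest decreasing subsequence is 16, 11, 1 (positions 2,3,4), of length 3; no longer one exists.

3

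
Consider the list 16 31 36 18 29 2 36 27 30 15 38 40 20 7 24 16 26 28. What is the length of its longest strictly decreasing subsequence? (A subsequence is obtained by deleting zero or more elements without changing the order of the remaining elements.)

Let dp[i] be the longest decreasing subsequence ending at position i. Then dp = [1, 1, 1, 2, 2, 3, 1, 3, 2, 4, 1, 1, 4, 5, 4, 5, 4, 3].
The maximum is 5; one witness is 31, 29, 27, 15, 7 at positions 2,5,8,10,14.

5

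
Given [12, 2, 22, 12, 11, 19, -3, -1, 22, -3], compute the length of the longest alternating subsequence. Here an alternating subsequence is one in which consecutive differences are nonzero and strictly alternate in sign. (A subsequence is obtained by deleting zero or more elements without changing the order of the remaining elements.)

8

A longest alternating subsequence is 12, 2, 22, 12, 19, -3, -1, -3 (positions 1,2,3,4,6,7,8,10); its 7 consecutive differences strictly alternate in sign, and length 8 is optimal.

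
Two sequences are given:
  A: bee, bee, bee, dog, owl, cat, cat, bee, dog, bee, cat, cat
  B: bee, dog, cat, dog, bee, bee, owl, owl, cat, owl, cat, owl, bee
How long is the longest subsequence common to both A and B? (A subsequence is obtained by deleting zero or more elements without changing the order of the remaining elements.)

Backtracking the LCS table gives one alignment: bee (A1,B1) → bee (A2,B5) → bee (A3,B6) → owl (A5,B8) → cat (A6,B9) → cat (A7,B11) → bee (A10,B13).
So the longest common subsequence has length 7.

7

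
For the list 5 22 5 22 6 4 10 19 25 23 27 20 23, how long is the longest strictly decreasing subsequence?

Scanning left to right, the best length ending at each element is: 5→1, 22→1, 5→2, 22→1, 6→2, 4→3, 10→2, 19→2, 25→1, 23→2, 27→1, 20→3, 23→2.
So the longest decreasing subsequence has length 3, e.g. 22, 5, 4.

3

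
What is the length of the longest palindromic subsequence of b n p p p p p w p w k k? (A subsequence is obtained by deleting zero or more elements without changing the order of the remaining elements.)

One longest palindromic subsequence is pppppp (positions 3,4,5,6,7,9); it reads the same forward and backward, and the interval DP gives dp[1][12] = 6.

6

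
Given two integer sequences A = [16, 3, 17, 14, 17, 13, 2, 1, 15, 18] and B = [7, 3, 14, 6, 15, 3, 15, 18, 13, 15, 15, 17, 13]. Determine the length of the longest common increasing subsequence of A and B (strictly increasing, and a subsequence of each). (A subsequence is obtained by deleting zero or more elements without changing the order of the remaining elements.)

4

For each value that appears in both, track the longest common increasing run ending there.
The best achievable length is 4; one witness is 3, 14, 15, 18 (A-positions 2,4,9,10, B-positions 2,3,5,8).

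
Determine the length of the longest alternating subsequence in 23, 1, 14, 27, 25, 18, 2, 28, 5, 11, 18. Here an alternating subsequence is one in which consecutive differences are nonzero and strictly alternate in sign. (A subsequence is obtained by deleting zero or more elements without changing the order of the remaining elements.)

Track the best alternating length ending on an up-step vs a down-step at each position: up/down = 1/1, 1/2, 3/2, 3/1, 3/4, 3/4, 3/4, 5/1, 5/6, 7/6, 7/6.
The maximum over both is 7; one such subsequence is 23, 1, 27, 25, 28, 5, 11.

7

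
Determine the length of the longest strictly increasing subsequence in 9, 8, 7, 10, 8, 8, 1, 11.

Scanning left to right, the best length ending at each element is: 9→1, 8→1, 7→1, 10→2, 8→2, 8→2, 1→1, 11→3.
So the longest increasing subsequence has length 3, e.g. 9, 10, 11.

3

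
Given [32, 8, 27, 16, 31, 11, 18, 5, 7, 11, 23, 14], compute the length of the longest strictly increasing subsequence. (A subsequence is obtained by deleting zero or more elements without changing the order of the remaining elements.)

One longest increasing subsequence is 8, 16, 18, 23 (positions 2,4,7,11), of length 4; no longer one exists.

4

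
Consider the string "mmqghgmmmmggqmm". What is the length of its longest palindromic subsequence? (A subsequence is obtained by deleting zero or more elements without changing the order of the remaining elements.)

14

One longest palindromic subsequence is mmqggmmmmggqmm (positions 1,2,3,4,6,7,8,9,10,11,12,13,14,15); it reads the same forward and backward, and the interval DP gives dp[1][15] = 14.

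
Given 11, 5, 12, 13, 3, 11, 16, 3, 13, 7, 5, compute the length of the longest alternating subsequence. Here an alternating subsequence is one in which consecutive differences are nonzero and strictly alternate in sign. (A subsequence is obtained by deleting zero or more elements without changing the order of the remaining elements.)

A longest alternating subsequence is 11, 5, 12, 3, 11, 3, 13, 7 (positions 1,2,3,5,6,8,9,10); its 7 consecutive differences strictly alternate in sign, and length 8 is optimal.

8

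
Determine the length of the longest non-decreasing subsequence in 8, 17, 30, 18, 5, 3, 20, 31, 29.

Scanning left to right, the best length ending at each element is: 8→1, 17→2, 30→3, 18→3, 5→1, 3→1, 20→4, 31→5, 29→5.
So the longest non-decreasing subsequence has length 5, e.g. 8, 17, 18, 20, 31.

5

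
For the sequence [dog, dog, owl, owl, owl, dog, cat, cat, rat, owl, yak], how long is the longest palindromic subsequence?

Using dp[i][j] = 2 + dp[i+1][j−1] if the ends match, else max(dp[i+1][j], dp[i][j−1]):
dp[1][11] = 5. A witness is dog owl owl owl dog at positions 2,3,4,5,6.

5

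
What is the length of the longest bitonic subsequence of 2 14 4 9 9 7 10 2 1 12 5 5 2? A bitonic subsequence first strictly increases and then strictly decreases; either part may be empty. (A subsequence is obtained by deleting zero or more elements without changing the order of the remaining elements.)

7

Let inc[i] be the LIS ending at i and dec[i] the longest strictly decreasing subsequence starting at i. inc = [1, 2, 2, 3, 3, 3, 4, 1, 1, 5, 3, 3, 2], dec = [2, 5, 3, 4, 4, 3, 3, 2, 1, 3, 2, 2, 1].
max_i inc[i]+dec[i]−1 = 7, with one witness 2, 4, 9, 10, 12, 5, 2.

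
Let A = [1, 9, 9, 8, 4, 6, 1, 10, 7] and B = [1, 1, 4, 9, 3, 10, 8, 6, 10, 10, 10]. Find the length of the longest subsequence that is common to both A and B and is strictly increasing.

4

For each value that appears in both, track the longest common increasing run ending there.
The best achievable length is 4; one witness is 1, 4, 6, 10 (A-positions 1,5,6,8, B-positions 1,3,8,9).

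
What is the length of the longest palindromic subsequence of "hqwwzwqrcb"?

Using dp[i][j] = 2 + dp[i+1][j−1] if the ends match, else max(dp[i+1][j], dp[i][j−1]):
dp[1][10] = 5. A witness is qwzwq at positions 2,3,5,6,7.

5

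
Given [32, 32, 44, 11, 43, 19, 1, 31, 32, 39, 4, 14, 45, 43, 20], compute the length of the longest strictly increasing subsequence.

One longest increasing subsequence is 11, 19, 31, 32, 39, 45 (positions 4,6,8,9,10,13), of length 6; no longer one exists.

6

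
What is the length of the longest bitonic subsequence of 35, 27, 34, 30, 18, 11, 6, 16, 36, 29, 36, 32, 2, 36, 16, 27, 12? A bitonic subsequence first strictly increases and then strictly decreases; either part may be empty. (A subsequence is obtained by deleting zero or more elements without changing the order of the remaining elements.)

One longest bitonic subsequence is 35, 34, 30, 18, 11, 6, 2 (positions 1,3,4,5,6,7,13): it rises to 35 then falls. Length 7 is optimal.

7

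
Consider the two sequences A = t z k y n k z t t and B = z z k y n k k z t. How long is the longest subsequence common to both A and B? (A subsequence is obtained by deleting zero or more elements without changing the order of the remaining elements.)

7

Backtracking the LCS table gives one alignment: z (A2,B2) → k (A3,B3) → y (A4,B4) → n (A5,B5) → k (A6,B7) → z (A7,B8) → t (A9,B9).
So the longest common subsequence has length 7.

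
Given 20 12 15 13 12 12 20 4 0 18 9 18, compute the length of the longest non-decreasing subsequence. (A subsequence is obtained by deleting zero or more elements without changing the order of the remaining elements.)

Let dp[i] be the longest non-decreasing subsequence ending at position i. Then dp = [1, 1, 2, 2, 2, 3, 4, 1, 1, 4, 2, 5].
The maximum is 5; one witness is 12, 12, 12, 18, 18 at positions 2,5,6,10,12.

5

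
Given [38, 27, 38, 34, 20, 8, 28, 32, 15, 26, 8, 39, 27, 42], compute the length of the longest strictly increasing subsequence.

One longest increasing subsequence is 27, 28, 32, 39, 42 (positions 2,7,8,12,14), of length 5; no longer one exists.

5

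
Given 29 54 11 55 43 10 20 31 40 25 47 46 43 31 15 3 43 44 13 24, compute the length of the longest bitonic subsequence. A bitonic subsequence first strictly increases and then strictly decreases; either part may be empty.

10

Let inc[i] be the LIS ending at i and dec[i] the longest strictly decreasing subsequence starting at i. inc = [1, 2, 1, 3, 2, 1, 2, 3, 4, 3, 5, 5, 5, 4, 2, 1, 5, 6, 2, 3], dec = [4, 7, 3, 7, 5, 2, 3, 4, 4, 3, 6, 5, 4, 3, 2, 1, 2, 2, 1, 1].
max_i inc[i]+dec[i]−1 = 10, with one witness 11, 20, 31, 40, 47, 46, 43, 31, 15, 13.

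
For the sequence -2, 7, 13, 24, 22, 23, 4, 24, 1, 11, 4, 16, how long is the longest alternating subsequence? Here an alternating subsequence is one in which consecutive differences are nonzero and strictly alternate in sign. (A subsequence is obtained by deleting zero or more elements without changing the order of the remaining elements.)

Track the best alternating length ending on an up-step vs a down-step at each position: up/down = 1/1, 2/1, 2/1, 2/1, 2/3, 4/3, 2/5, 6/1, 2/7, 8/7, 8/9, 10/7.
The maximum over both is 10; one such subsequence is -2, 24, 22, 23, 4, 24, 1, 11, 4, 16.

10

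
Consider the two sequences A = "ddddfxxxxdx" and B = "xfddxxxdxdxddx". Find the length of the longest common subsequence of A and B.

8

Backtracking the LCS table gives one alignment: d (A1,B3) → d (A2,B4) → x (A6,B6) → x (A7,B7) → x (A8,B9) → x (A9,B11) → d (A10,B13) → x (A11,B14).
So the longest common subsequence has length 8.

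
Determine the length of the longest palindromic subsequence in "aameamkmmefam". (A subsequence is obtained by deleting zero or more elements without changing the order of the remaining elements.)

7

Using dp[i][j] = 2 + dp[i+1][j−1] if the ends match, else max(dp[i+1][j], dp[i][j−1]):
dp[1][13] = 7. A witness is mammmam at positions 3,5,6,8,9,12,13.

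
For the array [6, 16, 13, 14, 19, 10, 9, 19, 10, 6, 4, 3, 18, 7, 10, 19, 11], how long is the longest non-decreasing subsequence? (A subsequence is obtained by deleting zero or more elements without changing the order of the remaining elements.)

Scanning left to right, the best length ending at each element is: 6→1, 16→2, 13→2, 14→3, 19→4, 10→2, 9→2, 19→5, 10→3, 6→2, 4→1, 3→1, 18→4, 7→3, 10→4, 19→6, 11→5.
So the longest non-decreasing subsequence has length 6, e.g. 6, 13, 14, 19, 19, 19.

6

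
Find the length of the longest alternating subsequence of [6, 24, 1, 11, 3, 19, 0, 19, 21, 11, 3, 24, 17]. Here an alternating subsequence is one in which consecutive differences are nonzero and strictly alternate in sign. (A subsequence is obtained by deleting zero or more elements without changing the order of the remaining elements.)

A longest alternating subsequence is 6, 24, 1, 11, 3, 19, 0, 19, 11, 24, 17 (positions 1,2,3,4,5,6,7,8,10,12,13); its 10 consecutive differences strictly alternate in sign, and length 11 is optimal.

11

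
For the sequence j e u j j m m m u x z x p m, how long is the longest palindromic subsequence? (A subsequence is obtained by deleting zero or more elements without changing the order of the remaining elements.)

5

Using dp[i][j] = 2 + dp[i+1][j−1] if the ends match, else max(dp[i+1][j], dp[i][j−1]):
dp[1][14] = 5. A witness is mxzxm at positions 6,10,11,12,14.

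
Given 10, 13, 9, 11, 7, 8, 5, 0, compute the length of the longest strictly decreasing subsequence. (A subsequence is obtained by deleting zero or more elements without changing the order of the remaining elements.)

5

Let dp[i] be the longest decreasing subsequence ending at position i. Then dp = [1, 1, 2, 2, 3, 3, 4, 5].
The maximum is 5; one witness is 10, 9, 7, 5, 0 at positions 1,3,5,7,8.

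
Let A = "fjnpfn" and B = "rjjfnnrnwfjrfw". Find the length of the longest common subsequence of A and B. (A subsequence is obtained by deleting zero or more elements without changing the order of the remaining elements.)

A longest common subsequence is fjf (length 3); the LCS DP confirms no longer common subsequence exists.

3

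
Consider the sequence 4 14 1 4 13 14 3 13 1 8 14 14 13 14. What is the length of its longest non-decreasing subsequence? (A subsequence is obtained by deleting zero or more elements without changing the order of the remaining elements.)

7

Let dp[i] be the longest non-decreasing subsequence ending at position i. Then dp = [1, 2, 1, 2, 3, 4, 2, 4, 2, 3, 5, 6, 5, 7].
The maximum is 7; one witness is 4, 4, 13, 14, 14, 14, 14 at positions 1,4,5,6,11,12,14.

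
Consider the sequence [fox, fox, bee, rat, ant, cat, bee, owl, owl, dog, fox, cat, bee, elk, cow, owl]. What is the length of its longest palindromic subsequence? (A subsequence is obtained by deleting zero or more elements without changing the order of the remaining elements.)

6

One longest palindromic subsequence is bee cat owl owl cat bee (positions 3,6,8,9,12,13); it reads the same forward and backward, and the interval DP gives dp[1][16] = 6.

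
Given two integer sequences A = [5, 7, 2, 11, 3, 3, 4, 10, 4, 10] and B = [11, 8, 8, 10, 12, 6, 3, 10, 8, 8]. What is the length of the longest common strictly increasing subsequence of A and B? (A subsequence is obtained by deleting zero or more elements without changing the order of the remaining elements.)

For each value that appears in both, track the longest common increasing run ending there.
The best achievable length is 2; one witness is 3, 10 (A-positions 5,8, B-positions 7,8).

2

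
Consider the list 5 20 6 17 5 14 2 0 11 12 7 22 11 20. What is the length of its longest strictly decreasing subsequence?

Let dp[i] be the longest decreasing subsequence ending at position i. Then dp = [1, 1, 2, 2, 3, 3, 4, 5, 4, 4, 5, 1, 5, 2].
The maximum is 5; one witness is 20, 6, 5, 2, 0 at positions 2,3,5,7,8.

5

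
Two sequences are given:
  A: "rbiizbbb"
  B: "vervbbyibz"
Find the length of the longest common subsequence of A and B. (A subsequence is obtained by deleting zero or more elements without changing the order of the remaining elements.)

A longest common subsequence is rbiz (length 4); the LCS DP confirms no longer common subsequence exists.

4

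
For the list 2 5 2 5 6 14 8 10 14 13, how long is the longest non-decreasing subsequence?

One longest non-decreasing subsequence is 2, 5, 5, 6, 8, 10, 14 (positions 1,2,4,5,7,8,9), of length 7; no longer one exists.

7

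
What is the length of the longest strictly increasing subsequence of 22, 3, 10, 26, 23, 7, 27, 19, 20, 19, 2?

4

Let dp[i] be the longest increasing subsequence ending at position i. Then dp = [1, 1, 2, 3, 3, 2, 4, 3, 4, 3, 1].
The maximum is 4; one witness is 3, 10, 26, 27 at positions 2,3,4,7.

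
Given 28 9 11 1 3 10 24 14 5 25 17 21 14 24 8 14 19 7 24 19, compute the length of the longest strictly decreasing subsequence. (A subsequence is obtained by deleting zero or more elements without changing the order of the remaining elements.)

6

Scanning left to right, the best length ending at each element is: 28→1, 9→2, 11→2, 1→3, 3→3, 10→3, 24→2, 14→3, 5→4, 25→2, 17→3, 21→3, 14→4, 24→3, 8→5, 14→4, 19→4, 7→6, 24→3, 19→4.
So the longest decreasing subsequence has length 6, e.g. 28, 24, 17, 14, 8, 7.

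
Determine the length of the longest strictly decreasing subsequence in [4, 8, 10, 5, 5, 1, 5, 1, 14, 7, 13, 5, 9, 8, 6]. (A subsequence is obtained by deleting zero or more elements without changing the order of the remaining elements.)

5

Let dp[i] be the longest decreasing subsequence ending at position i. Then dp = [1, 1, 1, 2, 2, 3, 2, 3, 1, 2, 2, 3, 3, 4, 5].
The maximum is 5; one witness is 14, 13, 9, 8, 6 at positions 9,11,13,14,15.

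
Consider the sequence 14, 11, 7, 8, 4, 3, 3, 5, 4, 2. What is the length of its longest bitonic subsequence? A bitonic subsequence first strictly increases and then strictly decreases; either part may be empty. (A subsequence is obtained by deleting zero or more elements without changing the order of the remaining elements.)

6

Let inc[i] be the LIS ending at i and dec[i] the longest strictly decreasing subsequence starting at i. inc = [1, 1, 1, 2, 1, 1, 1, 2, 2, 1], dec = [6, 5, 4, 4, 3, 2, 2, 3, 2, 1].
max_i inc[i]+dec[i]−1 = 6, with one witness 14, 11, 8, 5, 4, 2.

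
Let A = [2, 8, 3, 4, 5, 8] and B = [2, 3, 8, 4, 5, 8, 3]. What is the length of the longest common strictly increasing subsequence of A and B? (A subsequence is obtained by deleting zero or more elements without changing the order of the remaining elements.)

For each value that appears in both, track the longest common increasing run ending there.
The best achievable length is 5; one witness is 2, 3, 4, 5, 8 (A-positions 1,3,4,5,6, B-positions 1,2,4,5,6).

5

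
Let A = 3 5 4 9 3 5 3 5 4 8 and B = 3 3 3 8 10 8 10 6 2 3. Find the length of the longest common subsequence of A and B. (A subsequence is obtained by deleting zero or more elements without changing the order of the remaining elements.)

A longest common subsequence is 3, 3, 3, 8 (length 4); the LCS DP confirms no longer common subsequence exists.

4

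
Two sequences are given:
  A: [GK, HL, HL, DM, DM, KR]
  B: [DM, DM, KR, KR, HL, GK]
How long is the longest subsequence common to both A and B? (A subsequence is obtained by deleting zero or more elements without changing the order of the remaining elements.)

3

Backtracking the LCS table gives one alignment: DM (A4,B1) → DM (A5,B2) → KR (A6,B4).
So the longest common subsequence has length 3.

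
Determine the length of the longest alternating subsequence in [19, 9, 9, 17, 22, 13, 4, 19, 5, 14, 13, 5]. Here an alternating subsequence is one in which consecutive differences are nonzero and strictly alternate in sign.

8

Track the best alternating length ending on an up-step vs a down-step at each position: up/down = 1/1, 1/2, 1/2, 3/2, 3/1, 3/4, 1/4, 5/4, 5/6, 7/6, 7/8, 5/8.
The maximum over both is 8; one such subsequence is 19, 9, 17, 13, 19, 5, 14, 13.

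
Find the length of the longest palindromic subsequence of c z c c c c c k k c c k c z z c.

12

One longest palindromic subsequence is czccckkccczc (positions 1,2,5,6,7,8,9,10,11,13,15,16); it reads the same forward and backward, and the interval DP gives dp[1][16] = 12.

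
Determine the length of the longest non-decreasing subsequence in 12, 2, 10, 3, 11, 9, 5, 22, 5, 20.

Let dp[i] be the longest non-decreasing subsequence ending at position i. Then dp = [1, 1, 2, 2, 3, 3, 3, 4, 4, 5].
The maximum is 5; one witness is 2, 3, 5, 5, 20 at positions 2,4,7,9,10.

5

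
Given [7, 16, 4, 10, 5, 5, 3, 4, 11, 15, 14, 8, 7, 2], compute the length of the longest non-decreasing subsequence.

Let dp[i] be the longest non-decreasing subsequence ending at position i. Then dp = [1, 2, 1, 2, 2, 3, 1, 2, 4, 5, 5, 4, 4, 1].
The maximum is 5; one witness is 4, 5, 5, 11, 15 at positions 3,5,6,9,10.

5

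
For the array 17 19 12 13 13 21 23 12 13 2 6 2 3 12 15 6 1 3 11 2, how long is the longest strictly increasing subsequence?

One longest increasing subsequence is 17, 19, 21, 23 (positions 1,2,6,7), of length 4; no longer one exists.

4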